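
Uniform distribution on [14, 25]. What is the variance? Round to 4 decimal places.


Var = (b-a)^2 / 12
(b-a)^2 = (25 - 14)^2 = 121
Var = 121/12 ≈ 10.083333

10.0833


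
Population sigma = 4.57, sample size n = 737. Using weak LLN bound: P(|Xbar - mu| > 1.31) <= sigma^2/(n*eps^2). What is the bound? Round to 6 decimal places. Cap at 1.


bound = min(1, sigma^2/(n*eps^2))
sigma^2 = 4.57^2 = 20.8849
n*eps^2 = 737 * 1.31^2 = 737 * 1.7161 = 1264.7657
sigma^2/(n*eps^2) = 20.8849 / 1264.7657 ≈ 0.01651286

0.016513


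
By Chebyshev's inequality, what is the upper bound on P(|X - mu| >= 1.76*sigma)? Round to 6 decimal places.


P <= 1/k^2
k^2 = 1.76^2 = 3.0976
1/k^2 = 1 / 3.0976 = 625/1936 ≈ 0.32283058

0.322831


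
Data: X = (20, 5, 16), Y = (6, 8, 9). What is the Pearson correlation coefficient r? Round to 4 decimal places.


r = sum((xi-xbar)(yi-ybar)) / sqrt(sum((xi-xbar)^2) * sum((yi-ybar)^2))
n = 3, xbar = 41/3 ≈ 13.666667, ybar = 23/3 ≈ 7.666667
Sxy = sum((xi-xbar)(yi-ybar)) = -31/3 ≈ -10.333333
Sxx = sum((xi-xbar)^2) = 362/3 ≈ 120.666667
Syy = sum((yi-ybar)^2) = 14/3 ≈ 4.666667
sqrt(Sxx*Syy) ≈ 23.729962
r = Sxy / sqrt(Sxx*Syy) = -10.333333 / 23.729962 ≈ -0.435455

-0.4355


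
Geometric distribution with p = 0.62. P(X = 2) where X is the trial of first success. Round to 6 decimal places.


P = (1-p)^(k-1) * p
(1-p)^(k-1) = 0.38^1 = 0.38
P = 0.38 * 0.62 = 0.2356

0.235600


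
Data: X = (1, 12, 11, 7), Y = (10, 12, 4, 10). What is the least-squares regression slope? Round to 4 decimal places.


b = sum((xi-xbar)(yi-ybar)) / sum((xi-xbar)^2)
n = 4, xbar = 31/4 = 7.75, ybar = 36/4 = 9
Sxy = sum((xi-xbar)(yi-ybar)) = -11
Sxx = sum((xi-xbar)^2) = 74.75
b = Sxy / Sxx = -44/299 ≈ -0.147157

-0.1472


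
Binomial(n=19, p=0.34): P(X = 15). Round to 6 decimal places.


P = C(n,k) * p^k * (1-p)^(n-k)
C(19,15) = 3876
p^k = 0.34^15 ≈ 0.00000009379588
(1-p)^(n-k) = 0.66^4 ≈ 0.1897474
P = 3876 * 0.00000009379588 * 0.1897474 ≈ 0.000069

0.000069


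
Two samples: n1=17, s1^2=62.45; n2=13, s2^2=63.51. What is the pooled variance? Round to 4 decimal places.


sp^2 = ((n1-1)*s1^2 + (n2-1)*s2^2)/(n1+n2-2)
(n1-1)*s1^2 = 16 * 62.45 = 999.2
(n2-1)*s2^2 = 12 * 63.51 = 762.12
numerator = 999.2 + 762.12 = 1761.32
n1+n2-2 = 28
sp^2 = 1761.32 / 28 = 44033/700 ≈ 62.904286

62.9043


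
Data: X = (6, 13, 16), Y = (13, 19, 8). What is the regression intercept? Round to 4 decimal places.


a = ybar - b*xbar, where b = sum((xi-xbar)(yi-ybar)) / sum((xi-xbar)^2)
n = 3, xbar = 35/3 ≈ 11.666667, ybar = 40/3 ≈ 13.333333
Sxy = sum((xi-xbar)(yi-ybar)) = -41/3 ≈ -13.666667
Sxx = sum((xi-xbar)^2) = 158/3 ≈ 52.666667
b = Sxy / Sxx = -41/158 ≈ -0.259494
a = 13.333333 - (-0.259494) * 11.666667 = 2585/158 ≈ 16.360759

16.3608


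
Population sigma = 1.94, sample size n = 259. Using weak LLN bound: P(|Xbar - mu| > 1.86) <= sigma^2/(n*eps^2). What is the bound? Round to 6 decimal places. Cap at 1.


bound = min(1, sigma^2/(n*eps^2))
sigma^2 = 1.94^2 = 3.7636
n*eps^2 = 259 * 1.86^2 = 259 * 3.4596 = 896.0364
sigma^2/(n*eps^2) = 3.7636 / 896.0364 ≈ 0.00420028

0.004200


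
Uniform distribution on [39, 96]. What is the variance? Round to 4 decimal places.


Var = (b-a)^2 / 12
(b-a)^2 = (96 - 39)^2 = 3249
Var = 3249/12 = 270.75

270.7500


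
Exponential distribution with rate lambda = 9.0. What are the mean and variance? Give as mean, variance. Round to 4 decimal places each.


mean = 1/lam, var = 1/lam^2
mean = 1 / 9.0 = 1/9 ≈ 0.111111
lam^2 = 9.0^2 = 81
var = 1 / 81 = 1/81 ≈ 0.012346

0.1111, 0.0123


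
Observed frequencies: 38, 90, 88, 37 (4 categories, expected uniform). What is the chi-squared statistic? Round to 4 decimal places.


chi2 = sum((O-E)^2/E), E = total/4
total = 253, E = 253/4 = 63.25
(38 - 63.25)^2 / 63.25 = 637.5625 / 63.25 = 10201/1012 ≈ 10.080040
(90 - 63.25)^2 / 63.25 = 715.5625 / 63.25 = 11449/1012 ≈ 11.313241
(88 - 63.25)^2 / 63.25 = 612.5625 / 63.25 = 891/92 ≈ 9.684783
(37 - 63.25)^2 / 63.25 = 689.0625 / 63.25 = 11025/1012 ≈ 10.894269
chi2 = 10619/253 ≈ 41.972332

41.9723


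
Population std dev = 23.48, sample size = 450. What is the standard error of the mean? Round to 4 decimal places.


SE = sigma / sqrt(n)
sqrt(450) ≈ 21.213203
SE = 23.48 / 21.213203 ≈ 1.106858

1.1069


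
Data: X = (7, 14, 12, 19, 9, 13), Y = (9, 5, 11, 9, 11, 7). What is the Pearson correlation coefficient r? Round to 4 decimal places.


r = sum((xi-xbar)(yi-ybar)) / sqrt(sum((xi-xbar)^2) * sum((yi-ybar)^2))
n = 6, xbar = 74/6 = 37/3 ≈ 12.333333, ybar = 52/6 = 26/3 ≈ 8.666667
Sxy = sum((xi-xbar)(yi-ybar)) = -46/3 ≈ -15.333333
Sxx = sum((xi-xbar)^2) = 262/3 ≈ 87.333333
Syy = sum((yi-ybar)^2) = 82/3 ≈ 27.333333
sqrt(Sxx*Syy) ≈ 48.858071
r = Sxy / sqrt(Sxx*Syy) = -15.333333 / 48.858071 ≈ -0.313834

-0.3138


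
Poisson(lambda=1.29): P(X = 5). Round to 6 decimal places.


P = e^(-lam) * lam^k / k!
e^(-1.29) ≈ 0.2752708
lam^k = 1.29^5 ≈ 3.572305
k! = 5! = 120
P = 0.2752708 * 3.572305 / 120 ≈ 0.008195

0.008195


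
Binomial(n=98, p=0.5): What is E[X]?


E[X] = n*p = 98 * 0.5 = 49

49


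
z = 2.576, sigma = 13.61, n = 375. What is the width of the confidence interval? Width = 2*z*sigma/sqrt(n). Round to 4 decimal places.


width = 2*z*sigma/sqrt(n)
2*z*sigma = 2 * 2.576 * 13.61 = 70.11872
sqrt(375) ≈ 19.364917
width = 70.11872 / 19.364917 ≈ 3.620915

3.6209


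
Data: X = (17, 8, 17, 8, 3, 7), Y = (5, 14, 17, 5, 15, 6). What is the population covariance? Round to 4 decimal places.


Cov = (1/n)*sum((xi-xbar)(yi-ybar))
n = 6, xbar = 60/6 = 10, ybar = 62/6 = 31/3 ≈ 10.333333
sum((xi-xbar)(yi-ybar)) = -7
Cov = -7 / 6 = -7/6 ≈ -1.166667

-1.1667


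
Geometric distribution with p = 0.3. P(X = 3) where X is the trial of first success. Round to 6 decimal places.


P = (1-p)^(k-1) * p
(1-p)^(k-1) = 0.7^2 = 0.49
P = 0.49 * 0.3 = 0.147

0.147000


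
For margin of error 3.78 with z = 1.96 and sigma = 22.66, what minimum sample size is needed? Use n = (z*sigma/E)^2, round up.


z*sigma/E = 1.96 * 22.66 / 3.78 = 7931/675 ≈ 11.749630
(z*sigma/E)^2 ≈ 138.053796
round up: n = 139

139


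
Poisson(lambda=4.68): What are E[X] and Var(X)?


E[X] = Var(X) = lambda = 4.68

4.68, 4.68


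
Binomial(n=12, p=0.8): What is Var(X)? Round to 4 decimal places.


Var = n*p*(1-p) = 12 * 0.8 * 0.2 = 1.92

1.9200


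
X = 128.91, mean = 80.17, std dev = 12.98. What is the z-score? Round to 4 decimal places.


z = (X - mu) / sigma
X - mu = 128.91 - 80.17 = 48.74
z = 48.74 / 12.98 = 2437/649 ≈ 3.755008

3.7550


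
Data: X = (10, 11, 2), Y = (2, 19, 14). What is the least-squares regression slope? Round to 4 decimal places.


b = sum((xi-xbar)(yi-ybar)) / sum((xi-xbar)^2)
n = 3, xbar = 23/3 ≈ 7.666667, ybar = 35/3 ≈ 11.666667
Sxy = sum((xi-xbar)(yi-ybar)) = -34/3 ≈ -11.333333
Sxx = sum((xi-xbar)^2) = 146/3 ≈ 48.666667
b = Sxy / Sxx = -17/73 ≈ -0.232877

-0.2329


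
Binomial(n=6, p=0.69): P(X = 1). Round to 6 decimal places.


P = C(n,k) * p^k * (1-p)^(n-k)
C(6,1) = 6
p^k = 0.69^1 = 0.69
(1-p)^(n-k) = 0.31^5 ≈ 0.002862915
P = 6 * 0.69 * 0.002862915 ≈ 0.011852

0.011852


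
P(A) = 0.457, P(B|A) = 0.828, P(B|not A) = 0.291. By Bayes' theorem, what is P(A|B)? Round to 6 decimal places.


P(A|B) = P(B|A)*P(A) / P(B), P(B) = P(B|A)*P(A) + P(B|not A)*P(not A)
P(B|A)*P(A) = 0.828 * 0.457 = 0.378396
P(B|not A)*P(not A) = 0.291 * 0.543 = 0.158013
P(B) = 0.378396 + 0.158013 = 0.536409
P(A|B) = 0.378396 / 0.536409 ≈ 0.70542441

0.705424


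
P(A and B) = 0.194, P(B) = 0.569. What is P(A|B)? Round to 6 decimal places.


P(A|B) = P(A and B) / P(B) = 0.194 / 0.569 = 194/569 ≈ 0.34094903

0.340949


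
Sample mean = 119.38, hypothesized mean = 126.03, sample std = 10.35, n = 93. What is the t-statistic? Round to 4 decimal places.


t = (xbar - mu0) / (s/sqrt(n))
xbar - mu0 = 119.38 - 126.03 = -6.65
sqrt(93) ≈ 9.64365076
s/sqrt(n) = 10.35 / 9.64365076 ≈ 1.07324500
t = -6.65 / 1.07324500 ≈ -6.196162

-6.1962


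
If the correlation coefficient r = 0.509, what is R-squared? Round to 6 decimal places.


R^2 = r^2 = (0.509)^2 = 0.259081

0.259081


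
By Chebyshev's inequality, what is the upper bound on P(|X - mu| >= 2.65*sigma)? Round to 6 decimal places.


P <= 1/k^2
k^2 = 2.65^2 = 7.0225
1/k^2 = 1 / 7.0225 = 400/2809 ≈ 0.14239943

0.142399


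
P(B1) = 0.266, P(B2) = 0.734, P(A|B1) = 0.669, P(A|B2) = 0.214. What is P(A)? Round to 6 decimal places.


P(A) = P(A|B1)*P(B1) + P(A|B2)*P(B2)
P(A|B1)*P(B1) = 0.669 * 0.266 = 0.177954
P(A|B2)*P(B2) = 0.214 * 0.734 = 0.157076
P(A) = 0.177954 + 0.157076 = 0.33503

0.335030


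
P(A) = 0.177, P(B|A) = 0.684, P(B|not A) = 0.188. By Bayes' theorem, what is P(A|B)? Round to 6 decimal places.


P(A|B) = P(B|A)*P(A) / P(B), P(B) = P(B|A)*P(A) + P(B|not A)*P(not A)
P(B|A)*P(A) = 0.684 * 0.177 = 0.121068
P(B|not A)*P(not A) = 0.188 * 0.823 = 0.154724
P(B) = 0.121068 + 0.154724 = 0.275792
P(A|B) = 0.121068 / 0.275792 ≈ 0.43898300

0.438983


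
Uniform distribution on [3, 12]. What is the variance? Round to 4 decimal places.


Var = (b-a)^2 / 12
(b-a)^2 = (12 - 3)^2 = 81
Var = 81/12 = 6.75

6.7500


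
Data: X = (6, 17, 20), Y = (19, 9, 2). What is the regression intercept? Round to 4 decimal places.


a = ybar - b*xbar, where b = sum((xi-xbar)(yi-ybar)) / sum((xi-xbar)^2)
n = 3, xbar = 43/3 ≈ 14.333333, ybar = 30/3 = 10
Sxy = sum((xi-xbar)(yi-ybar)) = -123
Sxx = sum((xi-xbar)^2) = 326/3 ≈ 108.666667
b = Sxy / Sxx = -369/326 ≈ -1.131902
a = 10 - (-1.131902) * 14.333333 = 8549/326 ≈ 26.223926

26.2239


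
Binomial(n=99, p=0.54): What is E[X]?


E[X] = n*p = 99 * 0.54 = 53.46

53.46


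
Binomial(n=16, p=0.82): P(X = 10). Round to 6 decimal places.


P = C(n,k) * p^k * (1-p)^(n-k)
C(16,10) = 8008
p^k = 0.82^10 ≈ 0.1374480
(1-p)^(n-k) = 0.18^6 ≈ 0.00003401222
P = 8008 * 0.1374480 * 0.00003401222 ≈ 0.037437

0.037437


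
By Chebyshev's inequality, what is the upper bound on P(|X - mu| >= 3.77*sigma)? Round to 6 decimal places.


P <= 1/k^2
k^2 = 3.77^2 = 14.2129
1/k^2 = 1 / 14.2129 ≈ 0.07035862

0.070359


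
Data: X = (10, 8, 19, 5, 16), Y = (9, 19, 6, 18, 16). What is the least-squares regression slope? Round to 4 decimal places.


b = sum((xi-xbar)(yi-ybar)) / sum((xi-xbar)^2)
n = 5, xbar = 58/5 = 11.6, ybar = 68/5 = 13.6
Sxy = sum((xi-xbar)(yi-ybar)) = -86.8
Sxx = sum((xi-xbar)^2) = 133.2
b = Sxy / Sxx = -217/333 ≈ -0.651652

-0.6517


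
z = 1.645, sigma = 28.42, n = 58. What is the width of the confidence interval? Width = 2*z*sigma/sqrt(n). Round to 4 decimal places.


width = 2*z*sigma/sqrt(n)
2*z*sigma = 2 * 1.645 * 28.42 = 93.5018
sqrt(58) ≈ 7.615773
width = 93.5018 / 7.615773 ≈ 12.277388

12.2774


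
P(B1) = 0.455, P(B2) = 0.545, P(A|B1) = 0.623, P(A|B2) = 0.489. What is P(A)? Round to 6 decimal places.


P(A) = P(A|B1)*P(B1) + P(A|B2)*P(B2)
P(A|B1)*P(B1) = 0.623 * 0.455 = 0.283465
P(A|B2)*P(B2) = 0.489 * 0.545 = 0.266505
P(A) = 0.283465 + 0.266505 = 0.54997

0.549970


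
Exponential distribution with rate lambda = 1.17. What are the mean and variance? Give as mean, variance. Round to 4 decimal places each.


mean = 1/lam, var = 1/lam^2
mean = 1 / 1.17 = 100/117 ≈ 0.854701
lam^2 = 1.17^2 = 1.3689
var = 1 / 1.3689 ≈ 0.730514

0.8547, 0.7305


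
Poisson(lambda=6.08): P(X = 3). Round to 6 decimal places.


P = e^(-lam) * lam^k / k!
e^(-6.08) ≈ 0.002288177
lam^k = 6.08^3 = 224.755712
k! = 3! = 6
P = 0.002288177 * 224.755712 / 6 ≈ 0.085713

0.085713


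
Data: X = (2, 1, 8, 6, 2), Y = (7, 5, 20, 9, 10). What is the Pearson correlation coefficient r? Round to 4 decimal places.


r = sum((xi-xbar)(yi-ybar)) / sqrt(sum((xi-xbar)^2) * sum((yi-ybar)^2))
n = 5, xbar = 19/5 = 3.8, ybar = 51/5 = 10.2
Sxy = sum((xi-xbar)(yi-ybar)) = 59.2
Sxx = sum((xi-xbar)^2) = 36.8
Syy = sum((yi-ybar)^2) = 134.8
sqrt(Sxx*Syy) ≈ 70.431811
r = Sxy / sqrt(Sxx*Syy) = 59.2 / 70.431811 ≈ 0.840529

0.8405


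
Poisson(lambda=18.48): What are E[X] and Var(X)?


E[X] = Var(X) = lambda = 18.48

18.48, 18.48


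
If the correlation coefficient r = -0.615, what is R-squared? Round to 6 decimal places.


R^2 = r^2 = (-0.615)^2 = 0.378225

0.378225


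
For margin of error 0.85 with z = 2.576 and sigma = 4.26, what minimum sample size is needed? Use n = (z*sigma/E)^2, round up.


z*sigma/E = 2.576 * 4.26 / 0.85 ≈ 12.910306
(z*sigma/E)^2 ≈ 166.675998
round up: n = 167

167


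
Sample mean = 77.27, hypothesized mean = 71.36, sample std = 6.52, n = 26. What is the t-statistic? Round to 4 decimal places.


t = (xbar - mu0) / (s/sqrt(n))
xbar - mu0 = 77.27 - 71.36 = 5.91
sqrt(26) ≈ 5.09901951
s/sqrt(n) = 6.52 / 5.09901951 ≈ 1.27867720
t = 5.91 / 1.27867720 ≈ 4.621964

4.6220


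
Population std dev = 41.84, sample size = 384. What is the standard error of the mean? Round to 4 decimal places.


SE = sigma / sqrt(n)
sqrt(384) ≈ 19.595918
SE = 41.84 / 19.595918 ≈ 2.135139

2.1351


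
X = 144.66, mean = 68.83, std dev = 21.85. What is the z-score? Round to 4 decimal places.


z = (X - mu) / sigma
X - mu = 144.66 - 68.83 = 75.83
z = 75.83 / 21.85 = 7583/2185 ≈ 3.470481

3.4705


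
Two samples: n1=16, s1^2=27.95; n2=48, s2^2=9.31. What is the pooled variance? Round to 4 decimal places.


sp^2 = ((n1-1)*s1^2 + (n2-1)*s2^2)/(n1+n2-2)
(n1-1)*s1^2 = 15 * 27.95 = 419.25
(n2-1)*s2^2 = 47 * 9.31 = 437.57
numerator = 419.25 + 437.57 = 856.82
n1+n2-2 = 62
sp^2 = 856.82 / 62 = 42841/3100 ≈ 13.819677

13.8197


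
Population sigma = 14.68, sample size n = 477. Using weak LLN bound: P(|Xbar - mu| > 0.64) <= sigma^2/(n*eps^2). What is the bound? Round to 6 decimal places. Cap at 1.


bound = min(1, sigma^2/(n*eps^2))
sigma^2 = 14.68^2 = 215.5024
n*eps^2 = 477 * 0.64^2 = 477 * 0.4096 = 195.3792
sigma^2/(n*eps^2) = 215.5024 / 195.3792 ≈ 1.10299561
this exceeds 1, so the bound is capped at 1

1.000000


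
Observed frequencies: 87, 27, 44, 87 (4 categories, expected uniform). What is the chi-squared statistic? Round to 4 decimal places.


chi2 = sum((O-E)^2/E), E = total/4
total = 245, E = 245/4 = 61.25
(87 - 61.25)^2 / 61.25 = 663.0625 / 61.25 = 10609/980 ≈ 10.825510
(27 - 61.25)^2 / 61.25 = 1173.0625 / 61.25 = 18769/980 ≈ 19.152041
(44 - 61.25)^2 / 61.25 = 297.5625 / 61.25 = 4761/980 ≈ 4.858163
(87 - 61.25)^2 / 61.25 = 663.0625 / 61.25 = 10609/980 ≈ 10.825510
chi2 = 11187/245 ≈ 45.661224

45.6612


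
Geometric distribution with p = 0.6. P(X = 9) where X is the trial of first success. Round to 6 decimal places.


P = (1-p)^(k-1) * p
(1-p)^(k-1) = 0.4^8 = 0.00065536
P = 0.00065536 * 0.6 = 0.000393216

0.000393


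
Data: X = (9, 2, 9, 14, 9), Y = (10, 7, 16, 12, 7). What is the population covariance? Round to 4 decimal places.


Cov = (1/n)*sum((xi-xbar)(yi-ybar))
n = 5, xbar = 43/5 = 8.6, ybar = 52/5 = 10.4
sum((xi-xbar)(yi-ybar)) = 31.8
Cov = 31.8 / 5 = 6.36

6.3600


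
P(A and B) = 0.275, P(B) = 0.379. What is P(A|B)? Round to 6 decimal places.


P(A|B) = P(A and B) / P(B) = 0.275 / 0.379 = 275/379 ≈ 0.72559367

0.725594


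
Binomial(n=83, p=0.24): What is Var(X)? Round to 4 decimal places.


Var = n*p*(1-p) = 83 * 0.24 * 0.76 = 15.1392

15.1392


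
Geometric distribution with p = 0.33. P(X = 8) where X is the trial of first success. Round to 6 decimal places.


P = (1-p)^(k-1) * p
(1-p)^(k-1) = 0.67^7 ≈ 0.06060712
P = 0.06060712 * 0.33 ≈ 0.02000035

0.020000


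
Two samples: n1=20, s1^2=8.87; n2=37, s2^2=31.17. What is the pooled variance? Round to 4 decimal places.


sp^2 = ((n1-1)*s1^2 + (n2-1)*s2^2)/(n1+n2-2)
(n1-1)*s1^2 = 19 * 8.87 = 168.53
(n2-1)*s2^2 = 36 * 31.17 = 1122.12
numerator = 168.53 + 1122.12 = 1290.65
n1+n2-2 = 55
sp^2 = 1290.65 / 55 = 25813/1100 ≈ 23.466364

23.4664


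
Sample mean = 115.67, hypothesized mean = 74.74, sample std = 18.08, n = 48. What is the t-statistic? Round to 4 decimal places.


t = (xbar - mu0) / (s/sqrt(n))
xbar - mu0 = 115.67 - 74.74 = 40.93
sqrt(48) ≈ 6.92820323
s/sqrt(n) = 18.08 / 6.92820323 ≈ 2.60962322
t = 40.93 / 2.60962322 ≈ 15.684257

15.6843


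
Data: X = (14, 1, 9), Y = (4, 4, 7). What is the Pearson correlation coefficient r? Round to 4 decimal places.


r = sum((xi-xbar)(yi-ybar)) / sqrt(sum((xi-xbar)^2) * sum((yi-ybar)^2))
n = 3, xbar = 24/3 = 8, ybar = 15/3 = 5
Sxy = sum((xi-xbar)(yi-ybar)) = 3
Sxx = sum((xi-xbar)^2) = 86
Syy = sum((yi-ybar)^2) = 6
sqrt(Sxx*Syy) ≈ 22.715633
r = Sxy / sqrt(Sxx*Syy) = 3 / 22.715633 ≈ 0.132068

0.1321


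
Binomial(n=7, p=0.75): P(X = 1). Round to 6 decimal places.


P = C(n,k) * p^k * (1-p)^(n-k)
C(7,1) = 7
p^k = 0.75^1 = 0.75
(1-p)^(n-k) = 0.25^6 = 1/4096 ≈ 0.0002441406
P = 7 * 0.75 * 0.0002441406 ≈ 0.001282

0.001282


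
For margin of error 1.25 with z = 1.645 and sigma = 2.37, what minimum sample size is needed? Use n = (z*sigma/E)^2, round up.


z*sigma/E = 1.645 * 2.37 / 1.25 = 3.11892
(z*sigma/E)^2 ≈ 9.727662
round up: n = 10

10


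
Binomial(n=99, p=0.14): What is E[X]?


E[X] = n*p = 99 * 0.14 = 13.86

13.86


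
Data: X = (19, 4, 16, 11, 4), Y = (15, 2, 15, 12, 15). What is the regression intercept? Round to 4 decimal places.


a = ybar - b*xbar, where b = sum((xi-xbar)(yi-ybar)) / sum((xi-xbar)^2)
n = 5, xbar = 54/5 = 10.8, ybar = 59/5 = 11.8
Sxy = sum((xi-xbar)(yi-ybar)) = 87.8
Sxx = sum((xi-xbar)^2) = 186.8
b = Sxy / Sxx = 439/934 ≈ 0.470021
a = 11.8 - 0.470021 * 10.8 = 3140/467 ≈ 6.723769

6.7238


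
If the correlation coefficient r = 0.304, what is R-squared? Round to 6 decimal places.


R^2 = r^2 = (0.304)^2 = 0.092416

0.092416


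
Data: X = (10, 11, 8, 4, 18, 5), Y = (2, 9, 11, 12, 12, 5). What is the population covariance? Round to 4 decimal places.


Cov = (1/n)*sum((xi-xbar)(yi-ybar))
n = 6, xbar = 56/6 = 28/3 ≈ 9.333333, ybar = 51/6 = 8.5
sum((xi-xbar)(yi-ybar)) = 20
Cov = 20 / 6 = 10/3 ≈ 3.333333

3.3333


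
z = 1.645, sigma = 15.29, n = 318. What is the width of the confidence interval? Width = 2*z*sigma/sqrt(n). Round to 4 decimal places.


width = 2*z*sigma/sqrt(n)
2*z*sigma = 2 * 1.645 * 15.29 = 50.3041
sqrt(318) ≈ 17.832555
width = 50.3041 / 17.832555 ≈ 2.820914

2.8209


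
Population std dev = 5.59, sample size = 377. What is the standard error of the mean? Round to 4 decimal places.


SE = sigma / sqrt(n)
sqrt(377) ≈ 19.416488
SE = 5.59 / 19.416488 ≈ 0.287900

0.2879


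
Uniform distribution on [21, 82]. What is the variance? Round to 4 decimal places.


Var = (b-a)^2 / 12
(b-a)^2 = (82 - 21)^2 = 3721
Var = 3721/12 ≈ 310.083333

310.0833


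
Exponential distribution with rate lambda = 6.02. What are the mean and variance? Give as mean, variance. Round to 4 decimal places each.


mean = 1/lam, var = 1/lam^2
mean = 1 / 6.02 = 50/301 ≈ 0.166113
lam^2 = 6.02^2 = 36.2404
var = 1 / 36.2404 ≈ 0.027594

0.1661, 0.0276


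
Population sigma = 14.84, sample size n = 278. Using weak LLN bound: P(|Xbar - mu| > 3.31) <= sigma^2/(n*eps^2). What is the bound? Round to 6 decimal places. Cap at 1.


bound = min(1, sigma^2/(n*eps^2))
sigma^2 = 14.84^2 = 220.2256
n*eps^2 = 278 * 3.31^2 = 278 * 10.9561 = 3045.7958
sigma^2/(n*eps^2) = 220.2256 / 3045.7958 ≈ 0.07230478

0.072305


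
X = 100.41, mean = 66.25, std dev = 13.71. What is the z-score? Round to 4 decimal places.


z = (X - mu) / sigma
X - mu = 100.41 - 66.25 = 34.16
z = 34.16 / 13.71 = 3416/1371 ≈ 2.491612

2.4916


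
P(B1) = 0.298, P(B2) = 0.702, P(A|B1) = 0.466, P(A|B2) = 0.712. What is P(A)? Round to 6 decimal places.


P(A) = P(A|B1)*P(B1) + P(A|B2)*P(B2)
P(A|B1)*P(B1) = 0.466 * 0.298 = 0.138868
P(A|B2)*P(B2) = 0.712 * 0.702 = 0.499824
P(A) = 0.138868 + 0.499824 = 0.638692

0.638692


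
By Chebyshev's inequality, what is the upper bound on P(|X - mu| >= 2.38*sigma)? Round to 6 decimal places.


P <= 1/k^2
k^2 = 2.38^2 = 5.6644
1/k^2 = 1 / 5.6644 ≈ 0.17654120

0.176541


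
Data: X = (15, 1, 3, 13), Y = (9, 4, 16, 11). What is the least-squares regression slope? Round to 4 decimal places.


b = sum((xi-xbar)(yi-ybar)) / sum((xi-xbar)^2)
n = 4, xbar = 32/4 = 8, ybar = 40/4 = 10
Sxy = sum((xi-xbar)(yi-ybar)) = 10
Sxx = sum((xi-xbar)^2) = 148
b = Sxy / Sxx = 5/74 ≈ 0.067568

0.0676


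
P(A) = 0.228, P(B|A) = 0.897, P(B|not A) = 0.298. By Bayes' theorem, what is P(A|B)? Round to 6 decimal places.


P(A|B) = P(B|A)*P(A) / P(B), P(B) = P(B|A)*P(A) + P(B|not A)*P(not A)
P(B|A)*P(A) = 0.897 * 0.228 = 0.204516
P(B|not A)*P(not A) = 0.298 * 0.772 = 0.230056
P(B) = 0.204516 + 0.230056 = 0.434572
P(A|B) = 0.204516 / 0.434572 ≈ 0.47061477

0.470615


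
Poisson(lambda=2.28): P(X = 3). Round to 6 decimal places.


P = e^(-lam) * lam^k / k!
e^(-2.28) ≈ 0.1022842
lam^k = 2.28^3 = 11.852352
k! = 3! = 6
P = 0.1022842 * 11.852352 / 6 ≈ 0.202051

0.202051


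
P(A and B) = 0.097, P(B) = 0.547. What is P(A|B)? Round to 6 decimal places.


P(A|B) = P(A and B) / P(B) = 0.097 / 0.547 = 97/547 ≈ 0.17733090

0.177331


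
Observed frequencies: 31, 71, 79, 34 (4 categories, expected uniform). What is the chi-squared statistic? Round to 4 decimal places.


chi2 = sum((O-E)^2/E), E = total/4
total = 215, E = 215/4 = 53.75
(31 - 53.75)^2 / 53.75 = 517.5625 / 53.75 = 8281/860 ≈ 9.629070
(71 - 53.75)^2 / 53.75 = 297.5625 / 53.75 = 4761/860 ≈ 5.536047
(79 - 53.75)^2 / 53.75 = 637.5625 / 53.75 = 10201/860 ≈ 11.861628
(34 - 53.75)^2 / 53.75 = 390.0625 / 53.75 = 6241/860 ≈ 7.256977
chi2 = 7371/215 ≈ 34.283721

34.2837


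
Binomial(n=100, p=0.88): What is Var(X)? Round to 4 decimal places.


Var = n*p*(1-p) = 100 * 0.88 * 0.12 = 10.56

10.5600


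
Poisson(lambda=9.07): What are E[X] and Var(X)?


E[X] = Var(X) = lambda = 9.07

9.07, 9.07


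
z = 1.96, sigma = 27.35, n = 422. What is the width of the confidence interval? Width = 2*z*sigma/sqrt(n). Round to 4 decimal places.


width = 2*z*sigma/sqrt(n)
2*z*sigma = 2 * 1.96 * 27.35 = 107.212
sqrt(422) ≈ 20.542639
width = 107.212 / 20.542639 ≈ 5.218999

5.2190


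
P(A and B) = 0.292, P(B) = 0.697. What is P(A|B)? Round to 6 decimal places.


P(A|B) = P(A and B) / P(B) = 0.292 / 0.697 = 292/697 ≈ 0.41893831

0.418938


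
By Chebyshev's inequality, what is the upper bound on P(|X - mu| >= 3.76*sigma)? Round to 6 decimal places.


P <= 1/k^2
k^2 = 3.76^2 = 14.1376
1/k^2 = 1 / 14.1376 = 625/8836 ≈ 0.07073336

0.070733


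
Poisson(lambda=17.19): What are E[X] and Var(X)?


E[X] = Var(X) = lambda = 17.19

17.19, 17.19


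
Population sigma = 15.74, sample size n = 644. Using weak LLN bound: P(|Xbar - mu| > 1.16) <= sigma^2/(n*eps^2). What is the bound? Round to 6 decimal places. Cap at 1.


bound = min(1, sigma^2/(n*eps^2))
sigma^2 = 15.74^2 = 247.7476
n*eps^2 = 644 * 1.16^2 = 644 * 1.3456 = 866.5664
sigma^2/(n*eps^2) = 247.7476 / 866.5664 ≈ 0.28589569

0.285896


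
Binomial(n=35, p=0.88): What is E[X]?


E[X] = n*p = 35 * 0.88 = 30.8

30.8


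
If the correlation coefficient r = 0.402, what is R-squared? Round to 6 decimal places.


R^2 = r^2 = (0.402)^2 = 0.161604

0.161604


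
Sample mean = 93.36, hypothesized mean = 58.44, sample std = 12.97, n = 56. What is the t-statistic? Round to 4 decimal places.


t = (xbar - mu0) / (s/sqrt(n))
xbar - mu0 = 93.36 - 58.44 = 34.92
sqrt(56) ≈ 7.48331477
s/sqrt(n) = 12.97 / 7.48331477 ≈ 1.73318915
t = 34.92 / 1.73318915 ≈ 20.147830

20.1478


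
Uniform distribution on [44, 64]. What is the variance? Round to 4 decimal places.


Var = (b-a)^2 / 12
(b-a)^2 = (64 - 44)^2 = 400
Var = 400/12 ≈ 33.333333

33.3333


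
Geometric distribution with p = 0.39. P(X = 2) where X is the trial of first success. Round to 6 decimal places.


P = (1-p)^(k-1) * p
(1-p)^(k-1) = 0.61^1 = 0.61
P = 0.61 * 0.39 = 0.2379

0.237900


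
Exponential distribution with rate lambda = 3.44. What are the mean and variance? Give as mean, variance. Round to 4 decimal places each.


mean = 1/lam, var = 1/lam^2
mean = 1 / 3.44 = 25/86 ≈ 0.290698
lam^2 = 3.44^2 = 11.8336
var = 1 / 11.8336 = 625/7396 ≈ 0.084505

0.2907, 0.0845


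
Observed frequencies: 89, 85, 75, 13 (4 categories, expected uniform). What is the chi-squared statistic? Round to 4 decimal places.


chi2 = sum((O-E)^2/E), E = total/4
total = 262, E = 262/4 = 65.5
(89 - 65.5)^2 / 65.5 = 552.25 / 65.5 = 2209/262 ≈ 8.431298
(85 - 65.5)^2 / 65.5 = 380.25 / 65.5 = 1521/262 ≈ 5.805344
(75 - 65.5)^2 / 65.5 = 90.25 / 65.5 = 361/262 ≈ 1.377863
(13 - 65.5)^2 / 65.5 = 2756.25 / 65.5 = 11025/262 ≈ 42.080153
chi2 = 7558/131 ≈ 57.694656

57.6947


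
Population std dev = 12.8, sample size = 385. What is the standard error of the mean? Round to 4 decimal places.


SE = sigma / sqrt(n)
sqrt(385) ≈ 19.621417
SE = 12.8 / 19.621417 ≈ 0.652348

0.6523


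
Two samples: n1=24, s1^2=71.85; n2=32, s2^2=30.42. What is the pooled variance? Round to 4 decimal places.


sp^2 = ((n1-1)*s1^2 + (n2-1)*s2^2)/(n1+n2-2)
(n1-1)*s1^2 = 23 * 71.85 = 1652.55
(n2-1)*s2^2 = 31 * 30.42 = 943.02
numerator = 1652.55 + 943.02 = 2595.57
n1+n2-2 = 54
sp^2 = 2595.57 / 54 = 86519/1800 ≈ 48.066111

48.0661


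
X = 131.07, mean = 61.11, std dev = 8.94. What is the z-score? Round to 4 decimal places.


z = (X - mu) / sigma
X - mu = 131.07 - 61.11 = 69.96
z = 69.96 / 8.94 = 1166/149 ≈ 7.825503

7.8255


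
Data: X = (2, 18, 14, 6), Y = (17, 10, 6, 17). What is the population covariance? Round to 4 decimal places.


Cov = (1/n)*sum((xi-xbar)(yi-ybar))
n = 4, xbar = 40/4 = 10, ybar = 50/4 = 12.5
sum((xi-xbar)(yi-ybar)) = -100
Cov = -100 / 4 = -25

-25.0000


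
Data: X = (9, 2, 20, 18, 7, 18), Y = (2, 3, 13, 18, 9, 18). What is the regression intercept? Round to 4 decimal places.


a = ybar - b*xbar, where b = sum((xi-xbar)(yi-ybar)) / sum((xi-xbar)^2)
n = 6, xbar = 74/6 = 37/3 ≈ 12.333333, ybar = 63/6 = 10.5
Sxy = sum((xi-xbar)(yi-ybar)) = 218
Sxx = sum((xi-xbar)^2) = 808/3 ≈ 269.333333
b = Sxy / Sxx = 327/404 ≈ 0.809406
a = 10.5 - 0.809406 * 12.333333 = 209/404 ≈ 0.517327

0.5173


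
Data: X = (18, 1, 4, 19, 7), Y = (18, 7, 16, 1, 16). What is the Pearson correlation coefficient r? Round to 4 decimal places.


r = sum((xi-xbar)(yi-ybar)) / sqrt(sum((xi-xbar)^2) * sum((yi-ybar)^2))
n = 5, xbar = 49/5 = 9.8, ybar = 58/5 = 11.6
Sxy = sum((xi-xbar)(yi-ybar)) = -42.4
Sxx = sum((xi-xbar)^2) = 270.8
Syy = sum((yi-ybar)^2) = 213.2
sqrt(Sxx*Syy) ≈ 240.280170
r = Sxy / sqrt(Sxx*Syy) = -42.4 / 240.280170 ≈ -0.176461

-0.1765


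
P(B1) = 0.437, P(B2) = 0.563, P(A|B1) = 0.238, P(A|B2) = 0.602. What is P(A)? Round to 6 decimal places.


P(A) = P(A|B1)*P(B1) + P(A|B2)*P(B2)
P(A|B1)*P(B1) = 0.238 * 0.437 = 0.104006
P(A|B2)*P(B2) = 0.602 * 0.563 = 0.338926
P(A) = 0.104006 + 0.338926 = 0.442932

0.442932


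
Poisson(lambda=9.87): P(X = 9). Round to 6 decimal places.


P = e^(-lam) * lam^k / k!
e^(-9.87) ≈ 0.00005170273
lam^k = 9.87^9 ≈ 888903004.306282
k! = 9! = 362880
P = 0.00005170273 * 888903004.306282 / 362880 ≈ 0.126650

0.126650


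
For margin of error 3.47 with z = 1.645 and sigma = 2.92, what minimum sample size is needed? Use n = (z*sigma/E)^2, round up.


z*sigma/E = 1.645 * 2.92 / 3.47 ≈ 1.384265
(z*sigma/E)^2 ≈ 1.916190
round up: n = 2

2


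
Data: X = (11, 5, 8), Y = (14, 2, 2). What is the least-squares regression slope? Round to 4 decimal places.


b = sum((xi-xbar)(yi-ybar)) / sum((xi-xbar)^2)
n = 3, xbar = 24/3 = 8, ybar = 18/3 = 6
Sxy = sum((xi-xbar)(yi-ybar)) = 36
Sxx = sum((xi-xbar)^2) = 18
b = Sxy / Sxx = 2

2.0000


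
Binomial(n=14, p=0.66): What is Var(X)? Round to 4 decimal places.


Var = n*p*(1-p) = 14 * 0.66 * 0.34 = 3.1416

3.1416


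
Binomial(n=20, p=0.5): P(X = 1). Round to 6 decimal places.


P = C(n,k) * p^k * (1-p)^(n-k)
C(20,1) = 20
p^k = 0.5^1 = 0.5
(1-p)^(n-k) = 0.5^19 ≈ 0.000001907349
P = 20 * 0.5 * 0.000001907349 ≈ 0.000019

0.000019


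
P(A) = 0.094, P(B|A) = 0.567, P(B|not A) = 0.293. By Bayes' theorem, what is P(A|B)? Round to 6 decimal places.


P(A|B) = P(B|A)*P(A) / P(B), P(B) = P(B|A)*P(A) + P(B|not A)*P(not A)
P(B|A)*P(A) = 0.567 * 0.094 = 0.053298
P(B|not A)*P(not A) = 0.293 * 0.906 = 0.265458
P(B) = 0.053298 + 0.265458 = 0.318756
P(A|B) = 0.053298 / 0.318756 ≈ 0.16720626

0.167206


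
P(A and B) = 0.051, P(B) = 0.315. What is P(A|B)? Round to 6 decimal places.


P(A|B) = P(A and B) / P(B) = 0.051 / 0.315 = 17/105 ≈ 0.16190476

0.161905


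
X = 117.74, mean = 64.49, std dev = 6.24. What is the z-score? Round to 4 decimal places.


z = (X - mu) / sigma
X - mu = 117.74 - 64.49 = 53.25
z = 53.25 / 6.24 = 1775/208 ≈ 8.533654

8.5337


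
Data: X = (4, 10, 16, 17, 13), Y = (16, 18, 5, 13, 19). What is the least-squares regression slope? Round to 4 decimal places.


b = sum((xi-xbar)(yi-ybar)) / sum((xi-xbar)^2)
n = 5, xbar = 60/5 = 12, ybar = 71/5 = 14.2
Sxy = sum((xi-xbar)(yi-ybar)) = -60
Sxx = sum((xi-xbar)^2) = 110
b = Sxy / Sxx = -6/11 ≈ -0.545455

-0.5455


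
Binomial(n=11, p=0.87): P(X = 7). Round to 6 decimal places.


P = C(n,k) * p^k * (1-p)^(n-k)
C(11,7) = 330
p^k = 0.87^7 ≈ 0.3772548
(1-p)^(n-k) = 0.13^4 = 0.00028561
P = 330 * 0.3772548 * 0.00028561 ≈ 0.035557

0.035557


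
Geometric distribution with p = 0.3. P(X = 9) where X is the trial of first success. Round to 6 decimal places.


P = (1-p)^(k-1) * p
(1-p)^(k-1) = 0.7^8 = 0.05764801
P = 0.05764801 * 0.3 ≈ 0.01729440

0.017294


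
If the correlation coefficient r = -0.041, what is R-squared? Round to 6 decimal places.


R^2 = r^2 = (-0.041)^2 = 0.001681

0.001681


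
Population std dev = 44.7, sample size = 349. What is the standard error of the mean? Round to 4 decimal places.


SE = sigma / sqrt(n)
sqrt(349) ≈ 18.681542
SE = 44.7 / 18.681542 ≈ 2.392736

2.3927


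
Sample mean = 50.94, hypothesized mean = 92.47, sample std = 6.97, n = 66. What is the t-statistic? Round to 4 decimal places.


t = (xbar - mu0) / (s/sqrt(n))
xbar - mu0 = 50.94 - 92.47 = -41.53
sqrt(66) ≈ 8.12403840
s/sqrt(n) = 6.97 / 8.12403840 ≈ 0.85794769
t = -41.53 / 0.85794769 ≈ -48.406214

-48.4062


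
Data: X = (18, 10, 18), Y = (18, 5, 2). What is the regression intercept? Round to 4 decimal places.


a = ybar - b*xbar, where b = sum((xi-xbar)(yi-ybar)) / sum((xi-xbar)^2)
n = 3, xbar = 46/3 ≈ 15.333333, ybar = 25/3 ≈ 8.333333
Sxy = sum((xi-xbar)(yi-ybar)) = 80/3 ≈ 26.666667
Sxx = sum((xi-xbar)^2) = 128/3 ≈ 42.666667
b = Sxy / Sxx = 0.625
a = 8.333333 - 0.625 * 15.333333 = -1.25

-1.2500


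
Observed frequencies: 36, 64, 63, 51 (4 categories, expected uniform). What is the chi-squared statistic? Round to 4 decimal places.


chi2 = sum((O-E)^2/E), E = total/4
total = 214, E = 214/4 = 53.5
(36 - 53.5)^2 / 53.5 = 306.25 / 53.5 = 1225/214 ≈ 5.724299
(64 - 53.5)^2 / 53.5 = 110.25 / 53.5 = 441/214 ≈ 2.060748
(63 - 53.5)^2 / 53.5 = 90.25 / 53.5 = 361/214 ≈ 1.686916
(51 - 53.5)^2 / 53.5 = 6.25 / 53.5 = 25/214 ≈ 0.116822
chi2 = 1026/107 ≈ 9.588785

9.5888


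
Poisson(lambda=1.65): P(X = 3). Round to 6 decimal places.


P = e^(-lam) * lam^k / k!
e^(-1.65) ≈ 0.1920499
lam^k = 1.65^3 = 4.492125
k! = 3! = 6
P = 0.1920499 * 4.492125 / 6 ≈ 0.143785

0.143785


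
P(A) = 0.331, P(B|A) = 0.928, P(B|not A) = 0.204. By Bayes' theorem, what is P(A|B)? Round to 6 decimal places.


P(A|B) = P(B|A)*P(A) / P(B), P(B) = P(B|A)*P(A) + P(B|not A)*P(not A)
P(B|A)*P(A) = 0.928 * 0.331 = 0.307168
P(B|not A)*P(not A) = 0.204 * 0.669 = 0.136476
P(B) = 0.307168 + 0.136476 = 0.443644
P(A|B) = 0.307168 / 0.443644 ≈ 0.69237497

0.692375


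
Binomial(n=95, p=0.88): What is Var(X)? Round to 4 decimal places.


Var = n*p*(1-p) = 95 * 0.88 * 0.12 = 10.032

10.0320


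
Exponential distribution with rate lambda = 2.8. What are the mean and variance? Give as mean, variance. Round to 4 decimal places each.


mean = 1/lam, var = 1/lam^2
mean = 1 / 2.8 = 5/14 ≈ 0.357143
lam^2 = 2.8^2 = 7.84
var = 1 / 7.84 = 25/196 ≈ 0.127551

0.3571, 0.1276


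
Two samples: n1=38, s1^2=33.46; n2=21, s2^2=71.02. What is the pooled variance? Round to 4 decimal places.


sp^2 = ((n1-1)*s1^2 + (n2-1)*s2^2)/(n1+n2-2)
(n1-1)*s1^2 = 37 * 33.46 = 1238.02
(n2-1)*s2^2 = 20 * 71.02 = 1420.4
numerator = 1238.02 + 1420.4 = 2658.42
n1+n2-2 = 57
sp^2 = 2658.42 / 57 = 44307/950 ≈ 46.638947

46.6389


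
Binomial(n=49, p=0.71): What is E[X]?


E[X] = n*p = 49 * 0.71 = 34.79

34.79


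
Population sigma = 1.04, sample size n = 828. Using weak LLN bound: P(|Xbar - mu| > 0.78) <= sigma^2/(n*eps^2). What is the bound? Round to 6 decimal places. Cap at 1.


bound = min(1, sigma^2/(n*eps^2))
sigma^2 = 1.04^2 = 1.0816
n*eps^2 = 828 * 0.78^2 = 828 * 0.6084 = 503.7552
sigma^2/(n*eps^2) = 1.0816 / 503.7552 = 4/1863 ≈ 0.00214707

0.002147


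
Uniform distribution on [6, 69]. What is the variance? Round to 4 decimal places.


Var = (b-a)^2 / 12
(b-a)^2 = (69 - 6)^2 = 3969
Var = 3969/12 = 330.75

330.7500


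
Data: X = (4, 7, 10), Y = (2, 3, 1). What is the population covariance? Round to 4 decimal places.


Cov = (1/n)*sum((xi-xbar)(yi-ybar))
n = 3, xbar = 21/3 = 7, ybar = 6/3 = 2
sum((xi-xbar)(yi-ybar)) = -3
Cov = -3 / 3 = -1

-1.0000


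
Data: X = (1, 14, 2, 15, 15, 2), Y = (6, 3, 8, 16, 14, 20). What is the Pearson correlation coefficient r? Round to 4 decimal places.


r = sum((xi-xbar)(yi-ybar)) / sqrt(sum((xi-xbar)^2) * sum((yi-ybar)^2))
n = 6, xbar = 49/6 ≈ 8.166667, ybar = 67/6 ≈ 11.166667
Sxy = sum((xi-xbar)(yi-ybar)) = 41/6 ≈ 6.833333
Sxx = sum((xi-xbar)^2) = 1529/6 ≈ 254.833333
Syy = sum((yi-ybar)^2) = 1277/6 ≈ 212.833333
sqrt(Sxx*Syy) ≈ 232.888445
r = Sxy / sqrt(Sxx*Syy) = 6.833333 / 232.888445 ≈ 0.029342

0.0293


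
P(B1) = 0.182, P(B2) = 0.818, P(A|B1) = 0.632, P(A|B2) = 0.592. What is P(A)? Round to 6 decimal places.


P(A) = P(A|B1)*P(B1) + P(A|B2)*P(B2)
P(A|B1)*P(B1) = 0.632 * 0.182 = 0.115024
P(A|B2)*P(B2) = 0.592 * 0.818 = 0.484256
P(A) = 0.115024 + 0.484256 = 0.59928

0.599280


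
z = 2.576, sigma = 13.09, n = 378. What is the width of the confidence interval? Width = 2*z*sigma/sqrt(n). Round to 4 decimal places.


width = 2*z*sigma/sqrt(n)
2*z*sigma = 2 * 2.576 * 13.09 = 67.43968
sqrt(378) ≈ 19.442222
width = 67.43968 / 19.442222 ≈ 3.468723

3.4687


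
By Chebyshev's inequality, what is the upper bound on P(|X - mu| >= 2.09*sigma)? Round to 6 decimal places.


P <= 1/k^2
k^2 = 2.09^2 = 4.3681
1/k^2 = 1 / 4.3681 ≈ 0.22893249

0.228932


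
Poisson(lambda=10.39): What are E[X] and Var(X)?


E[X] = Var(X) = lambda = 10.39

10.39, 10.39


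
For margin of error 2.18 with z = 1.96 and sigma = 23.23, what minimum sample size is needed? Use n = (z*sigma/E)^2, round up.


z*sigma/E = 1.96 * 23.23 / 2.18 = 113827/5450 ≈ 20.885688
(z*sigma/E)^2 ≈ 436.211966
round up: n = 437

437


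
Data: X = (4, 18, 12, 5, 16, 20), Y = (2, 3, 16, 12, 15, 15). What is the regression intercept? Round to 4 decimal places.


a = ybar - b*xbar, where b = sum((xi-xbar)(yi-ybar)) / sum((xi-xbar)^2)
n = 6, xbar = 75/6 = 12.5, ybar = 63/6 = 10.5
Sxy = sum((xi-xbar)(yi-ybar)) = 66.5
Sxx = sum((xi-xbar)^2) = 227.5
b = Sxy / Sxx = 19/65 ≈ 0.292308
a = 10.5 - 0.292308 * 12.5 = 89/13 ≈ 6.846154

6.8462


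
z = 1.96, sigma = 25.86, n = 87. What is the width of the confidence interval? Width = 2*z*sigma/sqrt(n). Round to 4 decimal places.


width = 2*z*sigma/sqrt(n)
2*z*sigma = 2 * 1.96 * 25.86 = 101.3712
sqrt(87) ≈ 9.327379
width = 101.3712 / 9.327379 ≈ 10.868133

10.8681


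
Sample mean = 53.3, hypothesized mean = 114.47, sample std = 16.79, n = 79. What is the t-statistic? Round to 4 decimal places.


t = (xbar - mu0) / (s/sqrt(n))
xbar - mu0 = 53.3 - 114.47 = -61.17
sqrt(79) ≈ 8.88819442
s/sqrt(n) = 16.79 / 8.88819442 ≈ 1.88902259
t = -61.17 / 1.88902259 ≈ -32.381826

-32.3818


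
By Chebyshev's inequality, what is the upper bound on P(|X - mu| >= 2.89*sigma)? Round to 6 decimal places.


P <= 1/k^2
k^2 = 2.89^2 = 8.3521
1/k^2 = 1 / 8.3521 ≈ 0.11973037

0.119730


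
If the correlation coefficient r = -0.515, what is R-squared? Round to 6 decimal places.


R^2 = r^2 = (-0.515)^2 = 0.265225

0.265225


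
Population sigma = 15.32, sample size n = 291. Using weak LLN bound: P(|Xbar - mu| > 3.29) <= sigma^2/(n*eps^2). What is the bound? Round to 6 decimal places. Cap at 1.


bound = min(1, sigma^2/(n*eps^2))
sigma^2 = 15.32^2 = 234.7024
n*eps^2 = 291 * 3.29^2 = 291 * 10.8241 = 3149.8131
sigma^2/(n*eps^2) = 234.7024 / 3149.8131 ≈ 0.07451312

0.074513


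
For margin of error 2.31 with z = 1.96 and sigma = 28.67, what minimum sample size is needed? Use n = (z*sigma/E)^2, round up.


z*sigma/E = 1.96 * 28.67 / 2.31 = 20069/825 ≈ 24.326061
(z*sigma/E)^2 ≈ 591.757225
round up: n = 592

592


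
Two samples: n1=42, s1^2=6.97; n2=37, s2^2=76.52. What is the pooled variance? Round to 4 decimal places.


sp^2 = ((n1-1)*s1^2 + (n2-1)*s2^2)/(n1+n2-2)
(n1-1)*s1^2 = 41 * 6.97 = 285.77
(n2-1)*s2^2 = 36 * 76.52 = 2754.72
numerator = 285.77 + 2754.72 = 3040.49
n1+n2-2 = 77
sp^2 = 3040.49 / 77 = 304049/7700 ≈ 39.486883

39.4869


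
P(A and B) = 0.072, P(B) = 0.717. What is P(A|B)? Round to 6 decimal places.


P(A|B) = P(A and B) / P(B) = 0.072 / 0.717 = 24/239 ≈ 0.10041841

0.100418


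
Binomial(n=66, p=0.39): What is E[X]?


E[X] = n*p = 66 * 0.39 = 25.74

25.74


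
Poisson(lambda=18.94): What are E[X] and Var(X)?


E[X] = Var(X) = lambda = 18.94

18.94, 18.94


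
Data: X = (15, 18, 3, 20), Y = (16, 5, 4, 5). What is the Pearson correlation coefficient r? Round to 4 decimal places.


r = sum((xi-xbar)(yi-ybar)) / sqrt(sum((xi-xbar)^2) * sum((yi-ybar)^2))
n = 4, xbar = 56/4 = 14, ybar = 30/4 = 7.5
Sxy = sum((xi-xbar)(yi-ybar)) = 22
Sxx = sum((xi-xbar)^2) = 174
Syy = sum((yi-ybar)^2) = 97
sqrt(Sxx*Syy) ≈ 129.915357
r = Sxy / sqrt(Sxx*Syy) = 22 / 129.915357 ≈ 0.169341

0.1693


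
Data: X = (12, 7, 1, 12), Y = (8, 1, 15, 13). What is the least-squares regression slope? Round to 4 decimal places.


b = sum((xi-xbar)(yi-ybar)) / sum((xi-xbar)^2)
n = 4, xbar = 32/4 = 8, ybar = 37/4 = 9.25
Sxy = sum((xi-xbar)(yi-ybar)) = -22
Sxx = sum((xi-xbar)^2) = 82
b = Sxy / Sxx = -11/41 ≈ -0.268293

-0.2683


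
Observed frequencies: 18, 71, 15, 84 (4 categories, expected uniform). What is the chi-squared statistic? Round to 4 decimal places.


chi2 = sum((O-E)^2/E), E = total/4
total = 188, E = 188/4 = 47
(18 - 47)^2 / 47 = 841 / 47 = 841/47 ≈ 17.893617
(71 - 47)^2 / 47 = 576 / 47 = 576/47 ≈ 12.255319
(15 - 47)^2 / 47 = 1024 / 47 = 1024/47 ≈ 21.787234
(84 - 47)^2 / 47 = 1369 / 47 = 1369/47 ≈ 29.127660
chi2 = 3810/47 ≈ 81.063830

81.0638


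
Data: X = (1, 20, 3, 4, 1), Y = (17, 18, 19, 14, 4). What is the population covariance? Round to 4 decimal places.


Cov = (1/n)*sum((xi-xbar)(yi-ybar))
n = 5, xbar = 29/5 = 5.8, ybar = 72/5 = 14.4
sum((xi-xbar)(yi-ybar)) = 76.4
Cov = 76.4 / 5 = 15.28

15.2800


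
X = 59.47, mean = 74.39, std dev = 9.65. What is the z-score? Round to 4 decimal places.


z = (X - mu) / sigma
X - mu = 59.47 - 74.39 = -14.92
z = -14.92 / 9.65 = -1492/965 ≈ -1.546114

-1.5461


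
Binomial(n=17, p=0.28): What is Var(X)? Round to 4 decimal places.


Var = n*p*(1-p) = 17 * 0.28 * 0.72 = 3.4272

3.4272


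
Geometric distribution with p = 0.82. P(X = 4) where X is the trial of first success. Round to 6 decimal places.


P = (1-p)^(k-1) * p
(1-p)^(k-1) = 0.18^3 = 0.005832
P = 0.005832 * 0.82 = 0.00478224

0.004782
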